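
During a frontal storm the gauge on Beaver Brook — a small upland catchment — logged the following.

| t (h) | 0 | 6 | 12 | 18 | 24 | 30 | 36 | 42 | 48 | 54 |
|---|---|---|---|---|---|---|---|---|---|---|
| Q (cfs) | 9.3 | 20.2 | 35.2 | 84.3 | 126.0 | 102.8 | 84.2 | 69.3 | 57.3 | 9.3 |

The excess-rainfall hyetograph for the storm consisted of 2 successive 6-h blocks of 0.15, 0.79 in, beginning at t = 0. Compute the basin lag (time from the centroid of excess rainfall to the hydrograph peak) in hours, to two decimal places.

t_L ≈ 15.96 h

Centroid of excess rainfall: t_c = Σ P_i·t̄_i / ΣP_i = 8.0426 h (block centres at 3, 9 h).
Hydrograph peak occurs at t = 24 h, so basin lag t_L = 24 − 8.0426 = 15.96 h.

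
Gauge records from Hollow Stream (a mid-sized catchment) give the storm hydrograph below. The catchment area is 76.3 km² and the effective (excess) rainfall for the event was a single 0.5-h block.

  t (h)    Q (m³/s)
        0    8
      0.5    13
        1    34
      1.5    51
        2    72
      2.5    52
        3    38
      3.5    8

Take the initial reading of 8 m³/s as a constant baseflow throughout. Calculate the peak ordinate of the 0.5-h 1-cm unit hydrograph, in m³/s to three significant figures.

U_p ≈ 128 m³/s

Direct runoff: 0.0, 5.0, 26.0, 43.0, 64.0, 44.0, 30.0, 0.0 m³/s; ΣQ_DR = 212.0 m³/s, peak = 64.0 m³/s.
Runoff depth d = ΣQ_DR·Δt / A = 212.0 × 1800 / (76.3 km²) = 5.001 mm.
The 1-cm UH is the DRH scaled by (10 mm)/d, so U_p = 64.0 × 10/5.001 = 128 m³/s.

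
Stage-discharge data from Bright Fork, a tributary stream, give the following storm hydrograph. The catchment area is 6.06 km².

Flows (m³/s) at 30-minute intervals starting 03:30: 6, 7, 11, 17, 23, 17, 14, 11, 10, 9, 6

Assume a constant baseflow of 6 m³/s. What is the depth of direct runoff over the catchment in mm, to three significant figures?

Direct runoff: 0.0, 1.0, 5.0, 11.0, 17.0, 11.0, 8.0, 5.0, 4.0, 3.0, 0.0 m³/s; ΣQ_DR = 65.00 m³/s.
V = ΣQ_DR · Δt = 65.00 × 1800 s = 1.170 × 10^5 m³.
Over A = 6.06 km², depth = V / A = 19.3 mm.

d ≈ 19.3 mm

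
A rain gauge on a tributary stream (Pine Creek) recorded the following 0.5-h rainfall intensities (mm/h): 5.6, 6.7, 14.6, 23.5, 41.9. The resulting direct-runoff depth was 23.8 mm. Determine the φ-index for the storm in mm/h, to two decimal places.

φ ≈ 10.80 mm/h

Only the 3 blocks with intensity above φ contribute runoff: 14.6, 23.5, 41.9 mm/h.
Σ(I−φ)·Δt = d  ⇒  (14.6+23.5+41.9 − 3φ)·0.5 = 23.8
φ = (80.00 − 23.8/0.5) / 3 = 10.80 mm/h.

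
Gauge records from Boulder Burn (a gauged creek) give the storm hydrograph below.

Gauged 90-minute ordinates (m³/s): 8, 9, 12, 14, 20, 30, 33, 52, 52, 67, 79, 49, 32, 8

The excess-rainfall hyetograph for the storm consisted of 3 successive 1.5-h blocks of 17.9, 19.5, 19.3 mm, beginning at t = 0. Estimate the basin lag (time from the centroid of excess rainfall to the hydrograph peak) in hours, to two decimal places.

t_L ≈ 12.71 h

Centroid of excess rainfall: t_c = Σ P_i·t̄_i / ΣP_i = 2.2870 h (block centres at 0.75, 2.25, 3.75 h).
Hydrograph peak occurs at t = 15 h, so basin lag t_L = 15 − 2.2870 = 12.71 h.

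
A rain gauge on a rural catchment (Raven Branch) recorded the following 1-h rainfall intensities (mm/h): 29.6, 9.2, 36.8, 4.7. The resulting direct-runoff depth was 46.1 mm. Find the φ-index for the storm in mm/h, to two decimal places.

Only the 2 blocks with intensity above φ contribute runoff: 29.6, 36.8 mm/h.
Σ(I−φ)·Δt = d  ⇒  (29.6+36.8 − 2φ)·1 = 46.1
φ = (66.40 − 46.1/1) / 2 = 10.15 mm/h.

φ ≈ 10.15 mm/h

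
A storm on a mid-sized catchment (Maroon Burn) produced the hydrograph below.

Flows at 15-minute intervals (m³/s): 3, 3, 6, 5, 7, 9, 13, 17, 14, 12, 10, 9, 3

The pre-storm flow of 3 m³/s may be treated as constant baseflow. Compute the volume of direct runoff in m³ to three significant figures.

Direct-runoff ordinates (Q − Q_b): 0.0, 0.0, 3.0, 2.0, 4.0, 6.0, 10.0, 14.0, 11.0, 9.0, 7.0, 6.0, 0.0 m³/s.
ΣQ_DR = 72.00 m³/s.
With Δt = 0.25 h = 900 s, V = ΣQ_DR · Δt = 72.00 × 900 = 64800 m³.

V ≈ 64800 m³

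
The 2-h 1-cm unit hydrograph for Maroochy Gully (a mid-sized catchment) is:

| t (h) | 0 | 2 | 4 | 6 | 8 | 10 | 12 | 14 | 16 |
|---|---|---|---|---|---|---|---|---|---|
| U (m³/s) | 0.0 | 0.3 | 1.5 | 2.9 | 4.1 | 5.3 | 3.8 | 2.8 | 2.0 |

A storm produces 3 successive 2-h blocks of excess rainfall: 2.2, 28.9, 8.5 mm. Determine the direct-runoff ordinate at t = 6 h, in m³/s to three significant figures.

By discrete convolution, Q_j = Σ (P_i / 10 mm) · U_{j−i}.
At t = 6 h (j=3): Q = (2.2/10)·2.9 + (28.9/10)·1.5 + (8.5/10)·0.3 = 5.23 m³/s.

Q ≈ 5.23 m³/s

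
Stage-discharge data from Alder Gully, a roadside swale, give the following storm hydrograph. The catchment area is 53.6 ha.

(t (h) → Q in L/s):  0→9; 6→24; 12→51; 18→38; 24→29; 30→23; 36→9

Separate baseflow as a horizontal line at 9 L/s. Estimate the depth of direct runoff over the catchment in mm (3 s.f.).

Direct runoff: 0.0, 15.0, 42.0, 29.0, 20.0, 14.0, 0.0 L/s; ΣQ_DR = 120.0 L/s.
V = ΣQ_DR · Δt = 120.0 × 21600 s = 2.592 × 10^6 L.
Over A = 53.6 ha, depth = V / A = 4.84 mm.

d ≈ 4.84 mm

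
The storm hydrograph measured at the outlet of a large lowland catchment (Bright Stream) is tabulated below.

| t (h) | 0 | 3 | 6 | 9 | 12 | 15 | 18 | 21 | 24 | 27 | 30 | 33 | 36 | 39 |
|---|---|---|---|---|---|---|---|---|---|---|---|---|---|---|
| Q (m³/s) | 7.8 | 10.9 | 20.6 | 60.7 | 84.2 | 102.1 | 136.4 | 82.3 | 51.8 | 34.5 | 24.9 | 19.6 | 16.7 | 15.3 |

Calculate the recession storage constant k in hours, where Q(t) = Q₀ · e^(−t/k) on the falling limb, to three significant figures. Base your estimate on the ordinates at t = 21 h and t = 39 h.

k ≈ 10.7 h

On the falling limb, Q drops from 82.3 to 15.3 m³/s between t = 21 h and t = 39 h (Δt = 18 h).
k = −Δt / ln(Q₂/Q₁) = −18 / ln(15.3/82.3) = 10.7 h.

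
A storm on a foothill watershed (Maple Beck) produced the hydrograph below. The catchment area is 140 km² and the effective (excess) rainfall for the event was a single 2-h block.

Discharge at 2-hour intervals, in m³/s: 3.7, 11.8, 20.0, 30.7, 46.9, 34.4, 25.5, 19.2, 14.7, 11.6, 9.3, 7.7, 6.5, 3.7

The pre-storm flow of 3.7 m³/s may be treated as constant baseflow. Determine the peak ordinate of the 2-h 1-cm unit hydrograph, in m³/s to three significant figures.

U_p ≈ 43.3 m³/s

Direct runoff: 0.0, 8.1, 16.3, 27.0, 43.2, 30.7, 21.8, 15.5, 11.0, 7.9, 5.6, 4.0, 2.8, 0.0 m³/s; ΣQ_DR = 193.9 m³/s, peak = 43.2 m³/s.
Runoff depth d = ΣQ_DR·Δt / A = 193.9 × 7200 / (140 km²) = 9.972 mm.
The 1-cm UH is the DRH scaled by (10 mm)/d, so U_p = 43.2 × 10/9.972 = 43.3 m³/s.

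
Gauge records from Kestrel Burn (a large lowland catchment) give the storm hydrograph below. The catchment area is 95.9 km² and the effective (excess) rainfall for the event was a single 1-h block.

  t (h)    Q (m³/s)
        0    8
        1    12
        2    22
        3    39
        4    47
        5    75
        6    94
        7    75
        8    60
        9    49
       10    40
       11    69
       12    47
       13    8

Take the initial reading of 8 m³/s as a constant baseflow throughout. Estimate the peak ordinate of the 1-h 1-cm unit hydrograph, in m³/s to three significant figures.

U_p ≈ 43.0 m³/s

Direct runoff: 0.0, 4.0, 14.0, 31.0, 39.0, 67.0, 86.0, 67.0, 52.0, 41.0, 32.0, 61.0, 39.0, 0.0 m³/s; ΣQ_DR = 533.0 m³/s, peak = 86.0 m³/s.
Runoff depth d = ΣQ_DR·Δt / A = 533.0 × 3600 / (95.9 km²) = 20.01 mm.
The 1-cm UH is the DRH scaled by (10 mm)/d, so U_p = 86.0 × 10/20.01 = 43.0 m³/s.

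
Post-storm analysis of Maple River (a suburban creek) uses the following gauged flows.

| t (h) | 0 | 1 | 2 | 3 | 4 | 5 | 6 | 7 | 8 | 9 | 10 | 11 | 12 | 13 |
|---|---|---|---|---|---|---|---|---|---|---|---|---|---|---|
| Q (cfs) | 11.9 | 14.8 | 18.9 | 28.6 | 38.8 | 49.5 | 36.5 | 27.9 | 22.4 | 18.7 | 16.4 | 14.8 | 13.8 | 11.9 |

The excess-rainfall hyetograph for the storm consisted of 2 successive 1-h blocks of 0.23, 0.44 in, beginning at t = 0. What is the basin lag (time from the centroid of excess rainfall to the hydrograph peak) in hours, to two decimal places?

Centroid of excess rainfall: t_c = Σ P_i·t̄_i / ΣP_i = 1.1567 h (block centres at 0.5, 1.5 h).
Hydrograph peak occurs at t = 5 h, so basin lag t_L = 5 − 1.1567 = 3.84 h.

t_L ≈ 3.84 h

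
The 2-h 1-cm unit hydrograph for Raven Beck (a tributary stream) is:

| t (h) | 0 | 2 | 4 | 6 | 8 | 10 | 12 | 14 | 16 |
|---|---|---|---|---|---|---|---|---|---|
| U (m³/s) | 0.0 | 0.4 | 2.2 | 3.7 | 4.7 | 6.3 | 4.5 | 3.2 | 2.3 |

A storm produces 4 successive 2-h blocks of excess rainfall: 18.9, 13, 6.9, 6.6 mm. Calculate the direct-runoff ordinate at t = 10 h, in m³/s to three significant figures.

By discrete convolution, Q_j = Σ (P_i / 10 mm) · U_{j−i}.
At t = 10 h (j=5): Q = (18.9/10)·6.3 + (13/10)·4.7 + (6.9/10)·3.7 + (6.6/10)·2.2 = 22.0 m³/s.

Q ≈ 22.0 m³/s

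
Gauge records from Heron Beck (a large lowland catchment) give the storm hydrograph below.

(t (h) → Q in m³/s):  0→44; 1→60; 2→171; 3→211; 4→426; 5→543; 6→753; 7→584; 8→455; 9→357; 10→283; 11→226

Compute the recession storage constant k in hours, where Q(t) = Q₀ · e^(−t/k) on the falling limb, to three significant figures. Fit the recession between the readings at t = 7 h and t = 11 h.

On the falling limb, Q drops from 584 to 226 m³/s between t = 7 h and t = 11 h (Δt = 4 h).
k = −Δt / ln(Q₂/Q₁) = −4 / ln(226/584) = 4.21 h.

k ≈ 4.21 h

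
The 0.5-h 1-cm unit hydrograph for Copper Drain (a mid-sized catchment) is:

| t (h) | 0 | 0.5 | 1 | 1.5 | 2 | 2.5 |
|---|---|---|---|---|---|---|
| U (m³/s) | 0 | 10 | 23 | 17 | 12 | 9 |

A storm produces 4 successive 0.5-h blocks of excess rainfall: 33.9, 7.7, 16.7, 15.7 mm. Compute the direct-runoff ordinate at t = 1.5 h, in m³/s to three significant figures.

By discrete convolution, Q_j = Σ (P_i / 10 mm) · U_{j−i}.
At t = 1.5 h (j=3): Q = (33.9/10)·17 + (7.7/10)·23 + (16.7/10)·10 + (15.7/10)·0 = 92.0 m³/s.

Q ≈ 92.0 m³/s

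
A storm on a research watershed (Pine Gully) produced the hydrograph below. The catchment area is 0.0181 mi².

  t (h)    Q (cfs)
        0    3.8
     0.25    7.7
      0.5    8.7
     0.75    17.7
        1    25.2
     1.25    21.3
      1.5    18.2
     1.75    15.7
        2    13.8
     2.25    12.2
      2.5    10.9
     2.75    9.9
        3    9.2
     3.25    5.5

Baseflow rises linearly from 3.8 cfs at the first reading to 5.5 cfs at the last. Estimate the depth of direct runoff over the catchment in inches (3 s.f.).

d ≈ 2.45 in

Direct runoff: 0.00, 3.77, 4.64, 13.51, 20.88, 16.85, 13.62, 10.98, 8.95, 7.22, 5.79, 4.66, 3.83, 0.00 cfs; ΣQ_DR = 114.7 cfs.
V = ΣQ_DR · Δt = 114.7 × 900 s = 1.032 × 10^5 ft³.
Over A = 0.0181 mi², depth = V / A = 2.45 in.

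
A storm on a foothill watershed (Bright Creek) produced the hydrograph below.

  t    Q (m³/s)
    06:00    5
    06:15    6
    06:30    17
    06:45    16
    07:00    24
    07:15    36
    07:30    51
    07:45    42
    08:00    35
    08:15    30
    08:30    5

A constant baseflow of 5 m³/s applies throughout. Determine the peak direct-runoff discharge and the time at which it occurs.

Q_p = 46.0 m³/s at t = 07:30

Subtracting baseflow gives direct-runoff ordinates: 0.0, 1.0, 12.0, 11.0, 19.0, 31.0, 46.0, 37.0, 30.0, 25.0, 0.0 m³/s.
The maximum is 46.0 m³/s, occurring at the reading for t = 07:30.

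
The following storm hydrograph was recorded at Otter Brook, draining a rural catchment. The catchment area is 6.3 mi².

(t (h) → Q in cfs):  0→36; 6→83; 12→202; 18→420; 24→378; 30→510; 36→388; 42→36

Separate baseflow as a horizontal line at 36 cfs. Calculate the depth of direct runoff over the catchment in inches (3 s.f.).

d ≈ 2.60 in

Direct runoff: 0.0, 47.0, 166.0, 384.0, 342.0, 474.0, 352.0, 0.0 cfs; ΣQ_DR = 1765 cfs.
V = ΣQ_DR · Δt = 1765 × 21600 s = 3.812 × 10^7 ft³.
Over A = 6.3 mi², depth = V / A = 2.60 in.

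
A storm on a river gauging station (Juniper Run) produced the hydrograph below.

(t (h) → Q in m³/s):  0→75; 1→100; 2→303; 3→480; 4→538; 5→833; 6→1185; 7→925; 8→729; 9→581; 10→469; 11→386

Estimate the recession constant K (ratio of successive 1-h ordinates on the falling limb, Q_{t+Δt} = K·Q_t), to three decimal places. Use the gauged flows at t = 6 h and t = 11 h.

Using the recession-limb readings at t = 6 h and t = 11 h: Q falls from 1185 to 386 m³/s over 5 intervals.
K = (Q₂/Q₁)^(1/5) = (386/1185)^(1/5) = 0.799.

K ≈ 0.799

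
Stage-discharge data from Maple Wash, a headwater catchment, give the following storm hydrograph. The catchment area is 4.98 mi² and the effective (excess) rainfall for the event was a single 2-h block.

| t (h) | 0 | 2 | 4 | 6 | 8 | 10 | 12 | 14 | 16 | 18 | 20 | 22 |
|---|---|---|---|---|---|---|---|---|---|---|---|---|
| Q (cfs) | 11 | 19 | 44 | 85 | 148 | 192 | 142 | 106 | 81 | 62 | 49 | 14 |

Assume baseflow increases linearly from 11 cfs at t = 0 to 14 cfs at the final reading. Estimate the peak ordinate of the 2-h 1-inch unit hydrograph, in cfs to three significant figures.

U_p ≈ 359 cfs

Direct runoff: 0.00, 7.73, 32.45, 73.18, 135.91, 179.64, 129.36, 93.09, 67.82, 48.55, 35.27, 0.00 cfs; ΣQ_DR = 803.0 cfs, peak = 179.64 cfs.
Runoff depth d = ΣQ_DR·Δt / A = 803.0 × 7200 / (4.98 mi²) = 0.4997 in.
The 1-inch UH is the DRH scaled by (1 in)/d, so U_p = 179.64 × 1/0.4997 = 359 cfs.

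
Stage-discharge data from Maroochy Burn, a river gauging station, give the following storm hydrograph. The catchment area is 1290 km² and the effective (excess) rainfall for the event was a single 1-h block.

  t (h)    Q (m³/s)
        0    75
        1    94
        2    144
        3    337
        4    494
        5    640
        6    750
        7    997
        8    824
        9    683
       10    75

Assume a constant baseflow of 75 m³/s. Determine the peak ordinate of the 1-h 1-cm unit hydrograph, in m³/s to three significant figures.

Direct runoff: 0.0, 19.0, 69.0, 262.0, 419.0, 565.0, 675.0, 922.0, 749.0, 608.0, 0.0 m³/s; ΣQ_DR = 4288 m³/s, peak = 922.0 m³/s.
Runoff depth d = ΣQ_DR·Δt / A = 4288 × 3600 / (1290 km²) = 11.97 mm.
The 1-cm UH is the DRH scaled by (10 mm)/d, so U_p = 922.0 × 10/11.97 = 770 m³/s.

U_p ≈ 770 m³/s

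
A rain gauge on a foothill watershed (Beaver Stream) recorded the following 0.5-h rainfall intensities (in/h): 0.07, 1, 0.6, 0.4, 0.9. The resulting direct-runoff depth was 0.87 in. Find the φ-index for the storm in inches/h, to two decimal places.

Only the 4 blocks with intensity above φ contribute runoff: 1, 0.6, 0.4, 0.9 in/h.
Σ(I−φ)·Δt = d  ⇒  (1+0.6+0.4+0.9 − 4φ)·0.5 = 0.87
φ = (2.900 − 0.87/0.5) / 4 = 0.29 in/h.

φ ≈ 0.29 in/h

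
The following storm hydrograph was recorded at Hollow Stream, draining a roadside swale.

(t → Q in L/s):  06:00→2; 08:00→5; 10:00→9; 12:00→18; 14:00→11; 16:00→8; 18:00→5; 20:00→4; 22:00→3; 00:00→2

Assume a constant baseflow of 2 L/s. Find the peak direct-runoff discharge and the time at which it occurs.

Subtracting baseflow gives direct-runoff ordinates: 0.0, 3.0, 7.0, 16.0, 9.0, 6.0, 3.0, 2.0, 1.0, 0.0 L/s.
The maximum is 16.0 L/s, occurring at the reading for t = 12:00.

Q_p = 16.0 L/s at t = 12:00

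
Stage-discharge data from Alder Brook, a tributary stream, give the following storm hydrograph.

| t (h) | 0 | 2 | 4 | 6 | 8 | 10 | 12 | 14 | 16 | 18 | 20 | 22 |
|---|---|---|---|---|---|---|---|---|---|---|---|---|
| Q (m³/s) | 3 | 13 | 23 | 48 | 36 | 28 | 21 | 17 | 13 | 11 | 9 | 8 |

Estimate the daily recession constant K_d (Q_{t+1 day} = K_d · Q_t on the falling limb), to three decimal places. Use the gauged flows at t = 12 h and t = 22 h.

Between t = 12 h and t = 22 h the flow falls from 21 to 8 m³/s over 5×2 h = 10 h.
Per-interval ratio K = (8/21)^(1/5) = 0.8245; K_d = K^(24/2) = 0.099.

K_d ≈ 0.099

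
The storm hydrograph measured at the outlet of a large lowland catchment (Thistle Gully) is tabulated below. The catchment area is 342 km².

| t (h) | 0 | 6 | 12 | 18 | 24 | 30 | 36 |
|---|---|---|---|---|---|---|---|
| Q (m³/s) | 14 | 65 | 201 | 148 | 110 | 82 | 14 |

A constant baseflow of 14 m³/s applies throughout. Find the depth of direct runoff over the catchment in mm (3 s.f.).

d ≈ 33.9 mm

Direct runoff: 0.0, 51.0, 187.0, 134.0, 96.0, 68.0, 0.0 m³/s; ΣQ_DR = 536.0 m³/s.
V = ΣQ_DR · Δt = 536.0 × 21600 s = 1.158 × 10^7 m³.
Over A = 342 km², depth = V / A = 33.9 mm.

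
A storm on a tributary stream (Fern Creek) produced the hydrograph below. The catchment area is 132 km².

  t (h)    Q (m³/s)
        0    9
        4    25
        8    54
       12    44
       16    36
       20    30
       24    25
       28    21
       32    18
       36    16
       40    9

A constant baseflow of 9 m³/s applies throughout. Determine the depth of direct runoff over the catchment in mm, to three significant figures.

d ≈ 20.5 mm

Direct runoff: 0.0, 16.0, 45.0, 35.0, 27.0, 21.0, 16.0, 12.0, 9.0, 7.0, 0.0 m³/s; ΣQ_DR = 188.0 m³/s.
V = ΣQ_DR · Δt = 188.0 × 14400 s = 2.707 × 10^6 m³.
Over A = 132 km², depth = V / A = 20.5 mm.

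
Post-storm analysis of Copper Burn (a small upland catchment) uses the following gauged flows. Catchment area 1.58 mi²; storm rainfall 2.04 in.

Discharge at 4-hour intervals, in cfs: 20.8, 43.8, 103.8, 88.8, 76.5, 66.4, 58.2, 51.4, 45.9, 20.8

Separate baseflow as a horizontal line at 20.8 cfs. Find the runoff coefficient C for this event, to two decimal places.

ΣQ_DR = 368.4 cfs; V = ΣQ_DR·Δt = 5.305 × 10^6 ft³.
Runoff depth d = V / A = 1.445 in.
C = d / P = 1.445 / 2.04 = 0.71.

C ≈ 0.71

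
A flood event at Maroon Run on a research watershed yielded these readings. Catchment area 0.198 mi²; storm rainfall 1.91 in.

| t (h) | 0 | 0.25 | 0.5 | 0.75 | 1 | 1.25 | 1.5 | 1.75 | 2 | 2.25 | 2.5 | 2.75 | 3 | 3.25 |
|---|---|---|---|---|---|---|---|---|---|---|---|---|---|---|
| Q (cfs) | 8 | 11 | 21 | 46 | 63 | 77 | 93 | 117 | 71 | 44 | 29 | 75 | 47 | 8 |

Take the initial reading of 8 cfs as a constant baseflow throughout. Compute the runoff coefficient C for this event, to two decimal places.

C ≈ 0.61

ΣQ_DR = 598.0 cfs; V = ΣQ_DR·Δt = 5.382 × 10^5 ft³.
Runoff depth d = V / A = 1.170 in.
C = d / P = 1.170 / 1.91 = 0.61.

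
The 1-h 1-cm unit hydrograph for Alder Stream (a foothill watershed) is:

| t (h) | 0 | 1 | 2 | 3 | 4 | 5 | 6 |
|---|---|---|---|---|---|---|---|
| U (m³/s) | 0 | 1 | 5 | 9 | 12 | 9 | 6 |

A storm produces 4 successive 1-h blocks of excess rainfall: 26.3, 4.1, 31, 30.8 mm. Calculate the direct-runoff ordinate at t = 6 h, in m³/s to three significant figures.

By discrete convolution, Q_j = Σ (P_i / 10 mm) · U_{j−i}.
At t = 6 h (j=6): Q = (26.3/10)·6 + (4.1/10)·9 + (31/10)·12 + (30.8/10)·9 = 84.4 m³/s.

Q ≈ 84.4 m³/s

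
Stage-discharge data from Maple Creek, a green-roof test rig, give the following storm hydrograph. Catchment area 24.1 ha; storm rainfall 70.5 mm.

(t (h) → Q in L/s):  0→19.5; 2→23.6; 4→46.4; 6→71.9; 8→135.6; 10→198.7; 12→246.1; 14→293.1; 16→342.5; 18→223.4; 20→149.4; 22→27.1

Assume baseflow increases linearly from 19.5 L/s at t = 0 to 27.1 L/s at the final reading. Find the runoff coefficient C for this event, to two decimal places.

C ≈ 0.63

ΣQ_DR = 1498 L/s; V = ΣQ_DR·Δt = 1.078 × 10^7 L.
Runoff depth d = V / A = 44.74 mm.
C = d / P = 44.74 / 70.5 = 0.63.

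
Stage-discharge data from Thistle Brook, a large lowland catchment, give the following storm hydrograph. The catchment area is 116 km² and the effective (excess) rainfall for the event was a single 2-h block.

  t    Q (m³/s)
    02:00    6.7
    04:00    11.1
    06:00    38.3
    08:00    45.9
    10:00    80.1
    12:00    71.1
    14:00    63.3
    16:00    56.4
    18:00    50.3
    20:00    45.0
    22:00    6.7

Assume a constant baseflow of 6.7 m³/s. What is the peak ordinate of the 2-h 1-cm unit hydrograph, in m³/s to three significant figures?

Direct runoff: 0.0, 4.4, 31.6, 39.2, 73.4, 64.4, 56.6, 49.7, 43.6, 38.3, 0.0 m³/s; ΣQ_DR = 401.2 m³/s, peak = 73.4 m³/s.
Runoff depth d = ΣQ_DR·Δt / A = 401.2 × 7200 / (116 km²) = 24.90 mm.
The 1-cm UH is the DRH scaled by (10 mm)/d, so U_p = 73.4 × 10/24.90 = 29.5 m³/s.

U_p ≈ 29.5 m³/s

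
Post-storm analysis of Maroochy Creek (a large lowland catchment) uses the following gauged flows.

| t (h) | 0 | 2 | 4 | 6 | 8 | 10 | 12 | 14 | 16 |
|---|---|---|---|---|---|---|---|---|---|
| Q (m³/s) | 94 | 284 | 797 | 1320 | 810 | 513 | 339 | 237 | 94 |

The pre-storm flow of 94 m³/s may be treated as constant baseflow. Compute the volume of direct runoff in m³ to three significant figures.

V ≈ 2.62 × 10^7 m³

Direct-runoff ordinates (Q − Q_b): 0.0, 190.0, 703.0, 1226.0, 716.0, 419.0, 245.0, 143.0, 0.0 m³/s.
ΣQ_DR = 3642 m³/s.
With Δt = 2 h = 7200 s, V = ΣQ_DR · Δt = 3642 × 7200 = 2.62 × 10^7 m³.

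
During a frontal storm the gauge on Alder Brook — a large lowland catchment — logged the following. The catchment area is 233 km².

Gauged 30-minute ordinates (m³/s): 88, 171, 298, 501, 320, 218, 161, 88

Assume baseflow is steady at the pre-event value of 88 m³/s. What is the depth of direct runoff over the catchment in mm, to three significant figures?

Direct runoff: 0.0, 83.0, 210.0, 413.0, 232.0, 130.0, 73.0, 0.0 m³/s; ΣQ_DR = 1141 m³/s.
V = ΣQ_DR · Δt = 1141 × 1800 s = 2.054 × 10^6 m³.
Over A = 233 km², depth = V / A = 8.81 mm.

d ≈ 8.81 mm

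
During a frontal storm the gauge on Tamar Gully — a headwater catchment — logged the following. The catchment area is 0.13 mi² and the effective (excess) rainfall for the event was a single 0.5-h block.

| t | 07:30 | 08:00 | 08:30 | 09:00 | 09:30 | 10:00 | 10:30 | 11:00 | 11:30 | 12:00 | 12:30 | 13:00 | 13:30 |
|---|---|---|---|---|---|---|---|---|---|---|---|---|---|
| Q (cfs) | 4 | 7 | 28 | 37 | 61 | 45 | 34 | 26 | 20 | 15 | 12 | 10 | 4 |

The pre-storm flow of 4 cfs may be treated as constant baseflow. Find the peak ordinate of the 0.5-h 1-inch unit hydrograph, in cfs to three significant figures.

U_p ≈ 38.1 cfs

Direct runoff: 0.0, 3.0, 24.0, 33.0, 57.0, 41.0, 30.0, 22.0, 16.0, 11.0, 8.0, 6.0, 0.0 cfs; ΣQ_DR = 251.0 cfs, peak = 57.0 cfs.
Runoff depth d = ΣQ_DR·Δt / A = 251.0 × 1800 / (0.13 mi²) = 1.496 in.
The 1-inch UH is the DRH scaled by (1 in)/d, so U_p = 57.0 × 1/1.496 = 38.1 cfs.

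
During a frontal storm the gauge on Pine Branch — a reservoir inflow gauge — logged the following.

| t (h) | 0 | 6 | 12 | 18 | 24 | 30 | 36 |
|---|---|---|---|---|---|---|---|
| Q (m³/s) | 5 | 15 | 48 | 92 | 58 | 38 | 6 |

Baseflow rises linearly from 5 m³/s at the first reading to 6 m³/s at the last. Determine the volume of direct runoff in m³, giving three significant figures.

V ≈ 4.83 × 10^6 m³

Direct-runoff ordinates (Q − Q_b): 0.00, 9.83, 42.67, 86.50, 52.33, 32.17, 0.00 m³/s.
ΣQ_DR = 223.5 m³/s.
With Δt = 6 h = 21600 s, V = ΣQ_DR · Δt = 223.5 × 21600 = 4.83 × 10^6 m³.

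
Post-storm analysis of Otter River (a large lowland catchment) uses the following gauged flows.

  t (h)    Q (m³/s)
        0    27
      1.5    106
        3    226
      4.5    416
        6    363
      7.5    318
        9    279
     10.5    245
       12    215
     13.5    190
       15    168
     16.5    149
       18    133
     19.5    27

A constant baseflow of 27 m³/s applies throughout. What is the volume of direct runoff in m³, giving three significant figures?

Direct-runoff ordinates (Q − Q_b): 0.0, 79.0, 199.0, 389.0, 336.0, 291.0, 252.0, 218.0, 188.0, 163.0, 141.0, 122.0, 106.0, 0.0 m³/s.
ΣQ_DR = 2484 m³/s.
With Δt = 1.5 h = 5400 s, V = ΣQ_DR · Δt = 2484 × 5400 = 1.34 × 10^7 m³.

V ≈ 1.34 × 10^7 m³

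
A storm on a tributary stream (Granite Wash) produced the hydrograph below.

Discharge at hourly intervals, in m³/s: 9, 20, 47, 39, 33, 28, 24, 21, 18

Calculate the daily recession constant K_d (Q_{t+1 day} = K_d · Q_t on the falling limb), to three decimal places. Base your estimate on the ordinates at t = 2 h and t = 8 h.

K_d ≈ 0.022

Between t = 2 h and t = 8 h the flow falls from 47 to 18 m³/s over 6×1 h = 6 h.
Per-interval ratio K = (18/47)^(1/6) = 0.8522; K_d = K^(24/1) = 0.022.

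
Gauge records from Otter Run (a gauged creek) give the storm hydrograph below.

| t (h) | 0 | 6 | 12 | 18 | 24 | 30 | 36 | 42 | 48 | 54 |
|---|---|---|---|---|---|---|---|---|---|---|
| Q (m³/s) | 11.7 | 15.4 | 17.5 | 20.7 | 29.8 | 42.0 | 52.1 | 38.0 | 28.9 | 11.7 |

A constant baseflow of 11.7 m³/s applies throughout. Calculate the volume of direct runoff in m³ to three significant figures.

Direct-runoff ordinates (Q − Q_b): 0.0, 3.7, 5.8, 9.0, 18.1, 30.3, 40.4, 26.3, 17.2, 0.0 m³/s.
ΣQ_DR = 150.8 m³/s.
With Δt = 6 h = 21600 s, V = ΣQ_DR · Δt = 150.8 × 21600 = 3.26 × 10^6 m³.

V ≈ 3.26 × 10^6 m³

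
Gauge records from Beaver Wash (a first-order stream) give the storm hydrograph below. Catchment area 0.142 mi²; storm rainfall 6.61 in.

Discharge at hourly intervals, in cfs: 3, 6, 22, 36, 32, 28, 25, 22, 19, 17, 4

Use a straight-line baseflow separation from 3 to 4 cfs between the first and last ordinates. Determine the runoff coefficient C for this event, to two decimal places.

ΣQ_DR = 175.5 cfs; V = ΣQ_DR·Δt = 6.318 × 10^5 ft³.
Runoff depth d = V / A = 1.915 in.
C = d / P = 1.915 / 6.61 = 0.29.

C ≈ 0.29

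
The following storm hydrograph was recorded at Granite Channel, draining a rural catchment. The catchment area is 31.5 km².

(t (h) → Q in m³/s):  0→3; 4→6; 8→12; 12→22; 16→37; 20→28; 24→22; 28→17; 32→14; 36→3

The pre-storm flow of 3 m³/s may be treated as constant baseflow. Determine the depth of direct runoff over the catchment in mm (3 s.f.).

d ≈ 61.3 mm

Direct runoff: 0.0, 3.0, 9.0, 19.0, 34.0, 25.0, 19.0, 14.0, 11.0, 0.0 m³/s; ΣQ_DR = 134.0 m³/s.
V = ΣQ_DR · Δt = 134.0 × 14400 s = 1.930 × 10^6 m³.
Over A = 31.5 km², depth = V / A = 61.3 mm.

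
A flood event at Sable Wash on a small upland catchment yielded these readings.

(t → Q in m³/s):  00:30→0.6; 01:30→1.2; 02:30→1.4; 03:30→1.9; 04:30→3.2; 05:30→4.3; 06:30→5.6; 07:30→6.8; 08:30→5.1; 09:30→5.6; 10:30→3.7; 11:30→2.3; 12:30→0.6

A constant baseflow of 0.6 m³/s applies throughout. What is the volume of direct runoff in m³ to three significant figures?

Direct-runoff ordinates (Q − Q_b): 0.0, 0.6, 0.8, 1.3, 2.6, 3.7, 5.0, 6.2, 4.5, 5.0, 3.1, 1.7, 0.0 m³/s.
ΣQ_DR = 34.50 m³/s.
With Δt = 1 h = 3600 s, V = ΣQ_DR · Δt = 34.50 × 3600 = 1.24 × 10^5 m³.

V ≈ 1.24 × 10^5 m³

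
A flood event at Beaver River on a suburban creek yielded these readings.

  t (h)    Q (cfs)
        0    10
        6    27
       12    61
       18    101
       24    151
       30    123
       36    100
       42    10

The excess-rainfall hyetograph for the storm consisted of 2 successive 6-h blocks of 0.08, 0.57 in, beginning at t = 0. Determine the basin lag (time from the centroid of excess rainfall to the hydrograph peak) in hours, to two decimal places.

t_L ≈ 15.74 h

Centroid of excess rainfall: t_c = Σ P_i·t̄_i / ΣP_i = 8.2615 h (block centres at 3, 9 h).
Hydrograph peak occurs at t = 24 h, so basin lag t_L = 24 − 8.2615 = 15.74 h.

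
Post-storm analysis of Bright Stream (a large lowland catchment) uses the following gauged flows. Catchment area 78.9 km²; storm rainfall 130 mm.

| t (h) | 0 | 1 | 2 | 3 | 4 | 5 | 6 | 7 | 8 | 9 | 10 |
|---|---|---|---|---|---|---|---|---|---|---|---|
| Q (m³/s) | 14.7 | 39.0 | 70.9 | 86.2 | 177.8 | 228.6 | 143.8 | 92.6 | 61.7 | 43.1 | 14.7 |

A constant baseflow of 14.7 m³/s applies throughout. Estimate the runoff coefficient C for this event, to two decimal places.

ΣQ_DR = 811.4 m³/s; V = ΣQ_DR·Δt = 2.921 × 10^6 m³.
Runoff depth d = V / A = 37.02 mm.
C = d / P = 37.02 / 130 = 0.28.

C ≈ 0.28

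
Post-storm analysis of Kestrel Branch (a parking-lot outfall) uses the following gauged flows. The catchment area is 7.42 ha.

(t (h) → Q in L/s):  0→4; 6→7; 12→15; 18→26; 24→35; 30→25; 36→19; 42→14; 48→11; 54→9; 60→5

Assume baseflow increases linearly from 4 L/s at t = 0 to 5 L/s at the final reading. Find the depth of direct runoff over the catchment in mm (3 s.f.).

Direct runoff: 0.00, 2.90, 10.80, 21.70, 30.60, 20.50, 14.40, 9.30, 6.20, 4.10, 0.00 L/s; ΣQ_DR = 120.5 L/s.
V = ΣQ_DR · Δt = 120.5 × 21600 s = 2.603 × 10^6 L.
Over A = 7.42 ha, depth = V / A = 35.1 mm.

d ≈ 35.1 mm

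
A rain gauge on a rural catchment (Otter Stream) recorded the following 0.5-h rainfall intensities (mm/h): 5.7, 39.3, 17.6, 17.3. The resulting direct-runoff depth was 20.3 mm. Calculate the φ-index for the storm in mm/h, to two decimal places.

φ ≈ 11.20 mm/h

Only the 3 blocks with intensity above φ contribute runoff: 39.3, 17.6, 17.3 mm/h.
Σ(I−φ)·Δt = d  ⇒  (39.3+17.6+17.3 − 3φ)·0.5 = 20.3
φ = (74.20 − 20.3/0.5) / 3 = 11.20 mm/h.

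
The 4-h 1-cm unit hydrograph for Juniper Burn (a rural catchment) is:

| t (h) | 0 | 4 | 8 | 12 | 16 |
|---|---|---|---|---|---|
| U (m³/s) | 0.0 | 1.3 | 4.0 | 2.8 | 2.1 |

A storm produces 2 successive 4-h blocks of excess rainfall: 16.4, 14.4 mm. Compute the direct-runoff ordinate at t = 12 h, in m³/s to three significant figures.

By discrete convolution, Q_j = Σ (P_i / 10 mm) · U_{j−i}.
At t = 12 h (j=3): Q = (16.4/10)·2.8 + (14.4/10)·4.0 = 10.4 m³/s.

Q ≈ 10.4 m³/s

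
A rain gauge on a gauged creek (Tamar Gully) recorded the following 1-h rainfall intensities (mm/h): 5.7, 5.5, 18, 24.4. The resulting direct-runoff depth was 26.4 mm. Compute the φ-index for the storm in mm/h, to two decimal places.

φ ≈ 8.00 mm/h

Only the 2 blocks with intensity above φ contribute runoff: 18, 24.4 mm/h.
Σ(I−φ)·Δt = d  ⇒  (18+24.4 − 2φ)·1 = 26.4
φ = (42.40 − 26.4/1) / 2 = 8.00 mm/h.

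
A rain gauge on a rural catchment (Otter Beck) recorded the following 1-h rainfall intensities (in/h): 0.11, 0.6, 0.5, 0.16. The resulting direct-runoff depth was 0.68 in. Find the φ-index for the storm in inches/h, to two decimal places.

Only the 2 blocks with intensity above φ contribute runoff: 0.6, 0.5 in/h.
Σ(I−φ)·Δt = d  ⇒  (0.6+0.5 − 2φ)·1 = 0.68
φ = (1.100 − 0.68/1) / 2 = 0.21 in/h.

φ ≈ 0.21 in/h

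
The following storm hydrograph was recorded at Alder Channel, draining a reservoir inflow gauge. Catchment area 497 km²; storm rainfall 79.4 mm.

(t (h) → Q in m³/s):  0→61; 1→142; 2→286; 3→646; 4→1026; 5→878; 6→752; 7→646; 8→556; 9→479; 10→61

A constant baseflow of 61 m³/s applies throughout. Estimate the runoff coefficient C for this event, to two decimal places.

C ≈ 0.44

ΣQ_DR = 4862 m³/s; V = ΣQ_DR·Δt = 1.750 × 10^7 m³.
Runoff depth d = V / A = 35.22 mm.
C = d / P = 35.22 / 79.4 = 0.44.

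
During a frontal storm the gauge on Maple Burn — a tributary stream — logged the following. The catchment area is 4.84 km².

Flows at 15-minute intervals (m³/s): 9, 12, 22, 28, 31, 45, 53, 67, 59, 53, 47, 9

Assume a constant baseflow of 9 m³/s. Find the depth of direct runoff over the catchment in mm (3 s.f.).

Direct runoff: 0.0, 3.0, 13.0, 19.0, 22.0, 36.0, 44.0, 58.0, 50.0, 44.0, 38.0, 0.0 m³/s; ΣQ_DR = 327.0 m³/s.
V = ΣQ_DR · Δt = 327.0 × 900 s = 2.943 × 10^5 m³.
Over A = 4.84 km², depth = V / A = 60.8 mm.

d ≈ 60.8 mm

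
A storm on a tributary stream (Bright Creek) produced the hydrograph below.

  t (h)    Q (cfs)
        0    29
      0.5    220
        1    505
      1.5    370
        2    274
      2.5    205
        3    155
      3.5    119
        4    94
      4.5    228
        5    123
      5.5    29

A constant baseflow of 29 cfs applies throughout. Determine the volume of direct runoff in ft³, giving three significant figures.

Direct-runoff ordinates (Q − Q_b): 0.0, 191.0, 476.0, 341.0, 245.0, 176.0, 126.0, 90.0, 65.0, 199.0, 94.0, 0.0 cfs.
ΣQ_DR = 2003 cfs.
With Δt = 0.5 h = 1800 s, V = ΣQ_DR · Δt = 2003 × 1800 = 3.61 × 10^6 ft³.

V ≈ 3.61 × 10^6 ft³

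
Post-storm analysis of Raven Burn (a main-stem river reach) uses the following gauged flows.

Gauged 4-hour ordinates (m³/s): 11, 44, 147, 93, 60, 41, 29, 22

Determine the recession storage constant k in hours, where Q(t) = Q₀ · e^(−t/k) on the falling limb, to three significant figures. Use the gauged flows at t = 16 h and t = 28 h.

On the falling limb, Q drops from 60 to 22 m³/s between t = 16 h and t = 28 h (Δt = 12 h).
k = −Δt / ln(Q₂/Q₁) = −12 / ln(22/60) = 12.0 h.

k ≈ 12.0 h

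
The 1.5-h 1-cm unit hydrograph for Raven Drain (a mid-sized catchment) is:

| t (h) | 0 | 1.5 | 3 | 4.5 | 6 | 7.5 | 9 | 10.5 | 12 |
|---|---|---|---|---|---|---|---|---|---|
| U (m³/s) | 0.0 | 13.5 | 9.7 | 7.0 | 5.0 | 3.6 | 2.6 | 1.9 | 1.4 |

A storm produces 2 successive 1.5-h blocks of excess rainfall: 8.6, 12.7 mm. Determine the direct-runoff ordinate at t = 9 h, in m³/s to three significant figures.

Q ≈ 6.81 m³/s

By discrete convolution, Q_j = Σ (P_i / 10 mm) · U_{j−i}.
At t = 9 h (j=6): Q = (8.6/10)·2.6 + (12.7/10)·3.6 = 6.81 m³/s.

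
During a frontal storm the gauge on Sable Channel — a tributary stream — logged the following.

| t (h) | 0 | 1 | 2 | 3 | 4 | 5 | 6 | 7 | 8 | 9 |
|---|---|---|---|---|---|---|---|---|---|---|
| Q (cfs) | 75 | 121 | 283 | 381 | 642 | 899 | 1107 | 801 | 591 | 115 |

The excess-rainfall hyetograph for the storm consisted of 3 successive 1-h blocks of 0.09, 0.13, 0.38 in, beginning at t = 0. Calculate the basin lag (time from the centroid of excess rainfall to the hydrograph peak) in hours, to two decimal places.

t_L ≈ 4.02 h

Centroid of excess rainfall: t_c = Σ P_i·t̄_i / ΣP_i = 1.9833 h (block centres at 0.5, 1.5, 2.5 h).
Hydrograph peak occurs at t = 6 h, so basin lag t_L = 6 − 1.9833 = 4.02 h.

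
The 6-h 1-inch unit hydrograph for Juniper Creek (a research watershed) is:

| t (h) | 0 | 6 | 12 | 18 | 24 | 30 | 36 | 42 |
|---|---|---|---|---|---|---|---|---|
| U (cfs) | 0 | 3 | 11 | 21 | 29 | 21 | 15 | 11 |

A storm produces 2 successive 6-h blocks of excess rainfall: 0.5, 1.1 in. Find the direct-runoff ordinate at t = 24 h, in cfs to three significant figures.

By discrete convolution, Q_j = Σ (P_i / 1 in) · U_{j−i}.
At t = 24 h (j=4): Q = (0.5/1)·29 + (1.1/1)·21 = 37.6 cfs.

Q ≈ 37.6 cfs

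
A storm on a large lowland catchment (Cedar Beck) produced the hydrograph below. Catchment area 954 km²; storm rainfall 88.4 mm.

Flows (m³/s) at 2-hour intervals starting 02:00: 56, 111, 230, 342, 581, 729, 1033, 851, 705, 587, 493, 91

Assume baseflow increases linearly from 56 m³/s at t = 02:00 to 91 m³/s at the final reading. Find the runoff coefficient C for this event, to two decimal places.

ΣQ_DR = 4927 m³/s; V = ΣQ_DR·Δt = 3.547 × 10^7 m³.
Runoff depth d = V / A = 37.18 mm.
C = d / P = 37.18 / 88.4 = 0.42.

C ≈ 0.42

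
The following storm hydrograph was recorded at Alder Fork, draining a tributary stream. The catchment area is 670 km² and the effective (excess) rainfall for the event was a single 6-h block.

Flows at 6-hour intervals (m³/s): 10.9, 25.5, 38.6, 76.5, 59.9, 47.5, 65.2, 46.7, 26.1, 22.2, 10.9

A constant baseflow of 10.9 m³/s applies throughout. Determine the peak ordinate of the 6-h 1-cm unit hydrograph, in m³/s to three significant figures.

Direct runoff: 0.0, 14.6, 27.7, 65.6, 49.0, 36.6, 54.3, 35.8, 15.2, 11.3, 0.0 m³/s; ΣQ_DR = 310.1 m³/s, peak = 65.6 m³/s.
Runoff depth d = ΣQ_DR·Δt / A = 310.1 × 21600 / (670 km²) = 9.997 mm.
The 1-cm UH is the DRH scaled by (10 mm)/d, so U_p = 65.6 × 10/9.997 = 65.6 m³/s.

U_p ≈ 65.6 m³/s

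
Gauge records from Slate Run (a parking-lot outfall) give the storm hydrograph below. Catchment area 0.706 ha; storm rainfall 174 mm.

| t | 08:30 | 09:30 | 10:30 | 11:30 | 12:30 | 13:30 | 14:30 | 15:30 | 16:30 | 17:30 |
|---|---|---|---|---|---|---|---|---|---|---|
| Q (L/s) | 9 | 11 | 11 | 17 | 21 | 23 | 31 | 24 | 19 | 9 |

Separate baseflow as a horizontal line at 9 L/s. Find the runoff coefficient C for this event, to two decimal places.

C ≈ 0.25

ΣQ_DR = 85.00 L/s; V = ΣQ_DR·Δt = 3.060 × 10^5 L.
Runoff depth d = V / A = 43.34 mm.
C = d / P = 43.34 / 174 = 0.25.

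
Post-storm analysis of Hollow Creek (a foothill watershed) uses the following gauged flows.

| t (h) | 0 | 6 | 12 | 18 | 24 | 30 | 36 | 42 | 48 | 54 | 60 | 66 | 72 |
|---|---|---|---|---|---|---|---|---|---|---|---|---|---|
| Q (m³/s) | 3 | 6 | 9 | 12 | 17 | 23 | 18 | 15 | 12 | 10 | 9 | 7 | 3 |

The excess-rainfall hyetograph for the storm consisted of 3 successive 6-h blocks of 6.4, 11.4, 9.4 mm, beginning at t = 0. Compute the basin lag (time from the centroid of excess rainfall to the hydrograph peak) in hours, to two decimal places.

Centroid of excess rainfall: t_c = Σ P_i·t̄_i / ΣP_i = 9.6618 h (block centres at 3, 9, 15 h).
Hydrograph peak occurs at t = 30 h, so basin lag t_L = 30 − 9.6618 = 20.34 h.

t_L ≈ 20.34 h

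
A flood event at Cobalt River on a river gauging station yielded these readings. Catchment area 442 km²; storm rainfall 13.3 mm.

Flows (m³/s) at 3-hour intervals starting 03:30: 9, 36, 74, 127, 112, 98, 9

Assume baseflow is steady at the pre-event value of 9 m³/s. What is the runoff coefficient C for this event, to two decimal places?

ΣQ_DR = 402.0 m³/s; V = ΣQ_DR·Δt = 4.342 × 10^6 m³.
Runoff depth d = V / A = 9.823 mm.
C = d / P = 9.823 / 13.3 = 0.74.

C ≈ 0.74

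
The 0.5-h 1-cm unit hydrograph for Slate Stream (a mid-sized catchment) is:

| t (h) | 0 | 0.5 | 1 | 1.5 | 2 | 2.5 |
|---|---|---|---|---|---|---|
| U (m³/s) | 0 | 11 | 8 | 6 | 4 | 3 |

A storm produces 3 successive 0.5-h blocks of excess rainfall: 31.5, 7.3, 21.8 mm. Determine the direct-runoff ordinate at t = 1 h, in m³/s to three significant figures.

By discrete convolution, Q_j = Σ (P_i / 10 mm) · U_{j−i}.
At t = 1 h (j=2): Q = (31.5/10)·8 + (7.3/10)·11 + (21.8/10)·0 = 33.2 m³/s.

Q ≈ 33.2 m³/s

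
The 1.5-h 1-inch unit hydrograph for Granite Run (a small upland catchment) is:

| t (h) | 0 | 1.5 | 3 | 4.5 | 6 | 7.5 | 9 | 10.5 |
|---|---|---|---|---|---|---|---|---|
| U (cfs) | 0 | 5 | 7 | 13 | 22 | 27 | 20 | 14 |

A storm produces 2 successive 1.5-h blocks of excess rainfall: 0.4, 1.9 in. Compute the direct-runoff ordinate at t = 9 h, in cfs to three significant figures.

By discrete convolution, Q_j = Σ (P_i / 1 in) · U_{j−i}.
At t = 9 h (j=6): Q = (0.4/1)·20 + (1.9/1)·27 = 59.3 cfs.

Q ≈ 59.3 cfs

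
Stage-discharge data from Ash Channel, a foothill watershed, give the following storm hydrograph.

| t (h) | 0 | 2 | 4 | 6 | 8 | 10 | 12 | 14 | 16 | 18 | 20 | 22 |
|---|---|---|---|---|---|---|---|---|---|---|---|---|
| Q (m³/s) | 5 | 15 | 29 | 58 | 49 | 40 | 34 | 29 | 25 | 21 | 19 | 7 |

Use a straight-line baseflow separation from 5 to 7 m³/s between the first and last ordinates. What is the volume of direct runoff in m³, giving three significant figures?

Direct-runoff ordinates (Q − Q_b): 0.00, 9.82, 23.64, 52.45, 43.27, 34.09, 27.91, 22.73, 18.55, 14.36, 12.18, 0.00 m³/s.
ΣQ_DR = 259.0 m³/s.
With Δt = 2 h = 7200 s, V = ΣQ_DR · Δt = 259.0 × 7200 = 1.86 × 10^6 m³.

V ≈ 1.86 × 10^6 m³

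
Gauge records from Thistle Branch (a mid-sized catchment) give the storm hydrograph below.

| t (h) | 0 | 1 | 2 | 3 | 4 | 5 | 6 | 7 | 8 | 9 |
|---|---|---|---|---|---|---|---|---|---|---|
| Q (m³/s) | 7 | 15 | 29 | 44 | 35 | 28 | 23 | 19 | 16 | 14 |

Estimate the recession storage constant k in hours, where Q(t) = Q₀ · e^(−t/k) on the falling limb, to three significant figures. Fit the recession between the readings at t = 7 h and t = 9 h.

On the falling limb, Q drops from 19 to 14 m³/s between t = 7 h and t = 9 h (Δt = 2 h).
k = −Δt / ln(Q₂/Q₁) = −2 / ln(14/19) = 6.55 h.

k ≈ 6.55 h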